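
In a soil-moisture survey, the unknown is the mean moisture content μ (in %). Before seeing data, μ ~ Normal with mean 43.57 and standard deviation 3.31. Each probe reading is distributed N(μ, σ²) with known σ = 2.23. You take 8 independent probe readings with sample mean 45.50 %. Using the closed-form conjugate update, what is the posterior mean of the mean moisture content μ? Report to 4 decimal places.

45.3964

For Normal data with known variance σ², a Normal(μ₀, σ₀²) prior on μ is conjugate. Posterior precision = 1/σ₀² + n/σ²; posterior mean is the precision-weighted average of μ₀ and x̄.
n·x̄ = 8·45.50 = 364.
σ₀² = 3.31² = 10.9561, σ² = 2.23² = 4.9729; σ² + n·σ₀² = 4.9729 + 8·10.9561 = 92.6217.
Posterior mean = (μ₀/σ₀² + n·x̄/σ²)/(1/σ₀² + n/σ²) = (σ²·μ₀ + σ₀²·n·x̄)/(σ² + n·σ₀²) = (4.9729·43.57 + 10.9561·364)/92.6217 = 4204.689653/92.6217 = 45.3964.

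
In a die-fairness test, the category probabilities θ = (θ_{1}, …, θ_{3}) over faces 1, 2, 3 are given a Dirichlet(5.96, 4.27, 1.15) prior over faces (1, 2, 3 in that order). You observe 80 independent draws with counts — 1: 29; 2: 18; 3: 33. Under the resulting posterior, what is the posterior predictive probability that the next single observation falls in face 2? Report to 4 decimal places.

The Dirichlet prior is conjugate to the Multinomial likelihood: each posterior αⱼ = prior αⱼ + observed count nⱼ.
Posterior concentration: (34.96, 22.27, 34.15), total = 91.38.
P(next = 2 | data) = α_{2}/Σα = 0.2437.

0.2437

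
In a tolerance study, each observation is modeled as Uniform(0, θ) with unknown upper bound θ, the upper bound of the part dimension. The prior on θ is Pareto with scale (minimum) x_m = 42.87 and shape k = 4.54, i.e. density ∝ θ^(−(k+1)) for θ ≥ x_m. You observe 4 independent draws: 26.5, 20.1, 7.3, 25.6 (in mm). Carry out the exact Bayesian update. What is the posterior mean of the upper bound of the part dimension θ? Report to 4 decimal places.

A Pareto(scale x_m, shape k) prior on the upper bound θ of Uniform(0, θ) is conjugate: posterior is Pareto(max(x_m, max xᵢ), k + n).
Sample maximum = 26.5; prior scale x_m = 42.87 → posterior scale = max = 42.87.
Posterior shape = 4.54 + 4 = 8.54.
E[θ|data] = k·x_m/(k−1) = 8.54·42.87/7.54 = 48.5557.

48.5557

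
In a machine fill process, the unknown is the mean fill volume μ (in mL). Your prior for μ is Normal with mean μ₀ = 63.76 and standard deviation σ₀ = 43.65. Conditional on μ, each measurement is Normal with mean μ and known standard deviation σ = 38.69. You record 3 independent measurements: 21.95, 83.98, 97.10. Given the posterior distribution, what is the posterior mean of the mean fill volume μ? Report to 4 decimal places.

For Normal data with known variance σ², a Normal(μ₀, σ₀²) prior on μ is conjugate. Posterior precision = 1/σ₀² + n/σ²; posterior mean is the precision-weighted average of μ₀ and x̄.
Σxᵢ = 21.95 + 83.98 + 97.10 = 203.03, so n·x̄ = 203.03.
σ₀² = 43.65² = 1905.3225, σ² = 38.69² = 1496.9161; σ² + n·σ₀² = 1496.9161 + 3·1905.3225 = 7212.8836.
Posterior mean = (μ₀/σ₀² + n·x̄/σ²)/(1/σ₀² + n/σ²) = (σ²·μ₀ + σ₀²·n·x̄)/(σ² + n·σ₀²) = (1496.9161·63.76 + 1905.3225·203.03)/7212.8836 = 482280.997711/7212.8836 = 66.8638.

66.8638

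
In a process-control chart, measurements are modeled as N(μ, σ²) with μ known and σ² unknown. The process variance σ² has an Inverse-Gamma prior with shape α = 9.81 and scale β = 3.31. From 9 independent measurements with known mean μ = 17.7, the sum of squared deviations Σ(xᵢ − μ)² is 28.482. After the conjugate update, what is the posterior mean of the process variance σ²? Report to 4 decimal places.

With known mean μ and an Inverse-Gamma(α, β) prior on σ², the Normal likelihood is conjugate: posterior is Inv-Gamma(α + n/2, β + Σ(xᵢ−μ)²/2).
Posterior: Inv-Gamma(9.81 + 9/2, 3.31 + 28.482/2) = Inv-Gamma(14.31, 17.5510).
E[σ²|data] = β/(α−1) = 17.5510/13.31 = 1.3186.

1.3186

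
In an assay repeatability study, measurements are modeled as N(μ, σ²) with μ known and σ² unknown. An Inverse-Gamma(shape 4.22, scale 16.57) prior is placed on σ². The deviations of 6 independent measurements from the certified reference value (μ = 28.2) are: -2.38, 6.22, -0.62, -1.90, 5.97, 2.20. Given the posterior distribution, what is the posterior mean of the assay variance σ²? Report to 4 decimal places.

9.8045

With known mean μ and an Inverse-Gamma(α, β) prior on σ², the Normal likelihood is conjugate: posterior is Inv-Gamma(α + n/2, β + Σ(xᵢ−μ)²/2).
Σ(xᵢ−μ)² = (-2.38)² + (6.22)² + (-0.62)² + (-1.90)² + (5.97)² + (2.20)² = 88.8281.
Posterior: Inv-Gamma(4.22 + 6/2, 16.57 + 88.8281/2) = Inv-Gamma(7.22, 60.98405).
E[σ²|data] = β/(α−1) = 60.98405/6.22 = 9.8045.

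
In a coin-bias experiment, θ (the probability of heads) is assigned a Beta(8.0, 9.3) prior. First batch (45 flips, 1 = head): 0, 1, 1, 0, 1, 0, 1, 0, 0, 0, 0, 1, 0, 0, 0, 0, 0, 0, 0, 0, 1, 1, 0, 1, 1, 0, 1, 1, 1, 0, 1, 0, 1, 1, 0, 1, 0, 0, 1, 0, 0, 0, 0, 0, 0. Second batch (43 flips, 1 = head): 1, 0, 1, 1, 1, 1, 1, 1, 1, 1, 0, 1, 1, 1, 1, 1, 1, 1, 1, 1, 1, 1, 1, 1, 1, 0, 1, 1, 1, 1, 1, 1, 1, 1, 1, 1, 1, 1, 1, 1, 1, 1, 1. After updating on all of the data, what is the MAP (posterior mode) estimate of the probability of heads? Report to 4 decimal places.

0.6196

The Beta prior is conjugate to a Binomial/Bernoulli likelihood; the update adds successes to α and failures to β.
After batch 1: Beta(8.0+17, 9.3+28) = Beta(25.0, 37.3).
After batch 2: Beta(25.0+40, 37.3+3) = Beta(65.0, 40.3).
Mode of Beta(a,b) for a,b>1 is (a−1)/(a+b−2) = 64.0/103.3 = 0.6196.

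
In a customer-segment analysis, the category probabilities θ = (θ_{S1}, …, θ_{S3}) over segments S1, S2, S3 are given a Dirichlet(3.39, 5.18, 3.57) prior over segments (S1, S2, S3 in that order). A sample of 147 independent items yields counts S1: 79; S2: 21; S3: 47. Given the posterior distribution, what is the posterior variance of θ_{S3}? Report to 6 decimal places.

0.001354

The Dirichlet prior is conjugate to the Multinomial likelihood: each posterior αⱼ = prior αⱼ + observed count nⱼ.
Posterior concentration: (82.39, 26.18, 50.57), total = 159.14.
Var[θ_j] = α_j(Σα−α_j)/((Σα)²(Σα+1)) = 50.57·108.57/(159.14²·160.14) = 0.001354.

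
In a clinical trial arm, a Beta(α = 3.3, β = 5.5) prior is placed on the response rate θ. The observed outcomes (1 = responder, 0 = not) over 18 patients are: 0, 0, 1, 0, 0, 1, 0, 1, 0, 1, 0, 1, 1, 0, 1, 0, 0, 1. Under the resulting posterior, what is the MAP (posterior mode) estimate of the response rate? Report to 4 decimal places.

The Beta prior is conjugate to a Binomial/Bernoulli likelihood; the update adds successes to α and failures to β.
Posterior: Beta(α+k, β+n−k) = Beta(3.3+8, 5.5+10) = Beta(11.3, 15.5).
Mode of Beta(a,b) for a,b>1 is (a−1)/(a+b−2) = 10.3/24.8 = 0.4153.

0.4153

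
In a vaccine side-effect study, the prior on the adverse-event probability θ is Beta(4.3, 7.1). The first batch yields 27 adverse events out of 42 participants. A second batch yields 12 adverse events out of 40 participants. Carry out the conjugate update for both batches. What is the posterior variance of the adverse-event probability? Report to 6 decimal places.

The Beta prior is conjugate to a Binomial/Bernoulli likelihood; the update adds successes to α and failures to β.
After batch 1: Beta(4.3+27, 7.1+15) = Beta(31.3, 22.1).
After batch 2: Beta(31.3+12, 22.1+28) = Beta(43.3, 50.1).
Var = αβ/((α+β)²(α+β+1)) = 43.3·50.1/(93.4²·94.4) = 0.002634.

0.002634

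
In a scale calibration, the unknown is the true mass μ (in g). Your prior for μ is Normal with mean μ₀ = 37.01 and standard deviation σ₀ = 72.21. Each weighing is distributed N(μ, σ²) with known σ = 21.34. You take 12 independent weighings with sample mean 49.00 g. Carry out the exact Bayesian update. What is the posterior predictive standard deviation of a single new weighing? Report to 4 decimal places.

22.2052

For Normal data with known variance σ², a Normal(μ₀, σ₀²) prior on μ is conjugate. Posterior precision = 1/σ₀² + n/σ²; posterior mean is the precision-weighted average of μ₀ and x̄.
σ₀² = 72.21² = 5214.2841, σ² = 21.34² = 455.3956; σ² + n·σ₀² = 455.3956 + 12·5214.2841 = 63026.8048.
Posterior precision = 1/σ₀² + n/σ² = 1/5214.2841 + 12/455.3956 = (σ² + n·σ₀²)/(σ₀²σ²) = 63026.8048/(5214.2841·455.3956); posterior variance σₙ² = σ₀²σ²/(σ² + n·σ₀²) = 5214.2841·455.3956/63026.8048 = 37.675431.
Predictive variance for one new observation = σₙ² + σ² = 5214.2841·455.3956/63026.8048 + 455.3956 = σ²·(σ₀² + 63026.8048)/63026.8048 = 455.3956·68241.0889/63026.8048 = 493.071031; SD = √(455.3956·68241.0889/63026.8048) = 22.2052.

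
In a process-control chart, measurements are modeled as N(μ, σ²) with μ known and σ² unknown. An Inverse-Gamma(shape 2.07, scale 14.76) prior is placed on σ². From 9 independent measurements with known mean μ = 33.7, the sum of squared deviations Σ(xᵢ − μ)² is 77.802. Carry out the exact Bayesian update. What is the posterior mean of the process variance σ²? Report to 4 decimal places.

9.6339

With known mean μ and an Inverse-Gamma(α, β) prior on σ², the Normal likelihood is conjugate: posterior is Inv-Gamma(α + n/2, β + Σ(xᵢ−μ)²/2).
Posterior: Inv-Gamma(2.07 + 9/2, 14.76 + 77.802/2) = Inv-Gamma(6.57, 53.6610).
E[σ²|data] = β/(α−1) = 53.6610/5.57 = 9.6339.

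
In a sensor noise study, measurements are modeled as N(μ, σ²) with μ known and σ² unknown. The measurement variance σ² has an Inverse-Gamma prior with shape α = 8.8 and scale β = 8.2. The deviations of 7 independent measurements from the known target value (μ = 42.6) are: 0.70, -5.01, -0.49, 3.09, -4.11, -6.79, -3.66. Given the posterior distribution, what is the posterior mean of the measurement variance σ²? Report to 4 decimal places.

5.6712

With known mean μ and an Inverse-Gamma(α, β) prior on σ², the Normal likelihood is conjugate: posterior is Inv-Gamma(α + n/2, β + Σ(xᵢ−μ)²/2).
Σ(xᵢ−μ)² = (0.70)² + (-5.01)² + (-0.49)² + (3.09)² + (-4.11)² + (-6.79)² + (-3.66)² = 111.7701.
Posterior: Inv-Gamma(8.8 + 7/2, 8.2 + 111.7701/2) = Inv-Gamma(12.30, 64.08505).
E[σ²|data] = β/(α−1) = 64.08505/11.30 = 5.6712.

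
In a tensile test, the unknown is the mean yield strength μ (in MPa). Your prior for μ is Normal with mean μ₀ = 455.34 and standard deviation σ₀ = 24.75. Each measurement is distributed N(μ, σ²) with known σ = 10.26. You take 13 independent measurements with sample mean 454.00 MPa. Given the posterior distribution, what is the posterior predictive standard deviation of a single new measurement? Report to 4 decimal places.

10.6423

For Normal data with known variance σ², a Normal(μ₀, σ₀²) prior on μ is conjugate. Posterior precision = 1/σ₀² + n/σ²; posterior mean is the precision-weighted average of μ₀ and x̄.
σ₀² = 24.75² = 612.5625, σ² = 10.26² = 105.2676; σ² + n·σ₀² = 105.2676 + 13·612.5625 = 8068.5801.
Posterior precision = 1/σ₀² + n/σ² = 1/612.5625 + 13/105.2676 = (σ² + n·σ₀²)/(σ₀²σ²) = 8068.5801/(612.5625·105.2676); posterior variance σₙ² = σ₀²σ²/(σ² + n·σ₀²) = 612.5625·105.2676/8068.5801 = 7.991863.
Predictive variance for one new observation = σₙ² + σ² = 612.5625·105.2676/8068.5801 + 105.2676 = σ²·(σ₀² + 8068.5801)/8068.5801 = 105.2676·8681.1426/8068.5801 = 113.259463; SD = √(105.2676·8681.1426/8068.5801) = 10.6423.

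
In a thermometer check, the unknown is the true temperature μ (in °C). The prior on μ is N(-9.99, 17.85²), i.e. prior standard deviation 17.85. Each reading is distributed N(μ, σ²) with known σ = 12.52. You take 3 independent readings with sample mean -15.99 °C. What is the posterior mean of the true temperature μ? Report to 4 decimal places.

-15.1447

For Normal data with known variance σ², a Normal(μ₀, σ₀²) prior on μ is conjugate. Posterior precision = 1/σ₀² + n/σ²; posterior mean is the precision-weighted average of μ₀ and x̄.
n·x̄ = 3·(-15.99) = -47.97.
σ₀² = 17.85² = 318.6225, σ² = 12.52² = 156.7504; σ² + n·σ₀² = 156.7504 + 3·318.6225 = 1112.6179.
Posterior mean = (μ₀/σ₀² + n·x̄/σ²)/(1/σ₀² + n/σ²) = (σ²·μ₀ + σ₀²·n·x̄)/(σ² + n·σ₀²) = (156.7504·(-9.99) + 318.6225·(-47.97))/1112.6179 = -16850.257821/1112.6179 = -15.1447.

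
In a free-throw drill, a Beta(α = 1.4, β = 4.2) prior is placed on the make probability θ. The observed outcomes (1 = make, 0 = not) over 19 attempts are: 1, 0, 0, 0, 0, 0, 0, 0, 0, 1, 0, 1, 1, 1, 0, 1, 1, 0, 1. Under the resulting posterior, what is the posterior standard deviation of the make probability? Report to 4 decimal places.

0.0960

The Beta prior is conjugate to a Binomial/Bernoulli likelihood; the update adds successes to α and failures to β.
Posterior: Beta(α+k, β+n−k) = Beta(1.4+8, 4.2+11) = Beta(9.4, 15.2).
Var = αβ/((α+β)²(α+β+1)) = 9.4·15.2/(24.6²·25.6) = 0.00922277; SD = √0.00922277 = 0.0960.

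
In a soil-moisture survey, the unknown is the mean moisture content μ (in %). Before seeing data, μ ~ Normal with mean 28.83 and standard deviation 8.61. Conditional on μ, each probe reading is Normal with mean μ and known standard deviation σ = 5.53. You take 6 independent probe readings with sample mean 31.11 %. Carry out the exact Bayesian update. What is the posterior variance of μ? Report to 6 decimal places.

4.768937

For Normal data with known variance σ², a Normal(μ₀, σ₀²) prior on μ is conjugate. Posterior precision = 1/σ₀² + n/σ²; posterior mean is the precision-weighted average of μ₀ and x̄.
σ₀² = 8.61² = 74.1321, σ² = 5.53² = 30.5809; σ² + n·σ₀² = 30.5809 + 6·74.1321 = 475.3735.
Posterior precision = 1/σ₀² + n/σ² = 1/74.1321 + 6/30.5809 = (σ² + n·σ₀²)/(σ₀²σ²) = 475.3735/(74.1321·30.5809); posterior variance σₙ² = σ₀²σ²/(σ² + n·σ₀²) = 74.1321·30.5809/475.3735 = 4.768937.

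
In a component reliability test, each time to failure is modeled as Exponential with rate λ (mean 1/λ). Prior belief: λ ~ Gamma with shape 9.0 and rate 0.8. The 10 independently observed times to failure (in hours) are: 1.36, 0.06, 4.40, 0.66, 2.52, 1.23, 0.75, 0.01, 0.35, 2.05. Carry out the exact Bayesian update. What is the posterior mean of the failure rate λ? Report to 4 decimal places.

1.3390

With a Gamma(shape α, rate β) prior on the exponential rate λ, the posterior after n observations with total T = Σxᵢ is Gamma(α+n, β+T).
Sum of observations T = 13.39 hours; n = 10.
Posterior: Gamma(9.0+10, 0.8+13.39) = Gamma(19.0, 14.19).
Posterior mean of λ = α/β = 19.0/14.19 = 1.3390.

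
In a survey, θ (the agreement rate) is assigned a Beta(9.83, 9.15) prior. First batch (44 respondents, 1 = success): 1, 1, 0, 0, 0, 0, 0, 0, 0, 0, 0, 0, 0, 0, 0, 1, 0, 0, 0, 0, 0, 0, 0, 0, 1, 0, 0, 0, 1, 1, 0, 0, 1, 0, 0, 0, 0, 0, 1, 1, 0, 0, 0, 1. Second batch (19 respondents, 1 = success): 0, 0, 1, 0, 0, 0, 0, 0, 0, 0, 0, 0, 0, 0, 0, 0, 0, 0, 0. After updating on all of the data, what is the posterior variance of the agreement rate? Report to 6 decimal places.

0.002284

The Beta prior is conjugate to a Binomial/Bernoulli likelihood; the update adds successes to α and failures to β.
After batch 1: Beta(9.83+10, 9.15+34) = Beta(19.83, 43.15).
After batch 2: Beta(19.83+1, 43.15+18) = Beta(20.83, 61.15).
Var = αβ/((α+β)²(α+β+1)) = 20.83·61.15/(81.98²·82.98) = 0.002284.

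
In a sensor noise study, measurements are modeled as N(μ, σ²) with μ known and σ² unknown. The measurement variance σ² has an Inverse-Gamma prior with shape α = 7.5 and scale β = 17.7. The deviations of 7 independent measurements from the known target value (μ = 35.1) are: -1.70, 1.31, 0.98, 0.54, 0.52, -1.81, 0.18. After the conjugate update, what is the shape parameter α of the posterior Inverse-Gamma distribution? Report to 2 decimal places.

11.00

With known mean μ and an Inverse-Gamma(α, β) prior on σ², the Normal likelihood is conjugate: posterior is Inv-Gamma(α + n/2, β + Σ(xᵢ−μ)²/2).
Σ(xᵢ−μ)² = (-1.70)² + (1.31)² + (0.98)² + (0.54)² + (0.52)² + (-1.81)² + (0.18)² = 9.4370.
Posterior: Inv-Gamma(7.5 + 7/2, 17.7 + 9.4370/2) = Inv-Gamma(11.00, 22.41850).
Posterior α = 11.00.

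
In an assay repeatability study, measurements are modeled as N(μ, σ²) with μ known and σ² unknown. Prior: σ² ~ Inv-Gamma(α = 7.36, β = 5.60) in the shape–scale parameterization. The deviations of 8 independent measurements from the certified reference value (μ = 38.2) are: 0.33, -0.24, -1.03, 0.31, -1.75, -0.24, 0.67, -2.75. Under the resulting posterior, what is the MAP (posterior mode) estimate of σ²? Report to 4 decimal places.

With known mean μ and an Inverse-Gamma(α, β) prior on σ², the Normal likelihood is conjugate: posterior is Inv-Gamma(α + n/2, β + Σ(xᵢ−μ)²/2).
Σ(xᵢ−μ)² = (0.33)² + (-0.24)² + (-1.03)² + (0.31)² + (-1.75)² + (-0.24)² + (0.67)² + (-2.75)² = 12.4550.
Posterior: Inv-Gamma(7.36 + 8/2, 5.60 + 12.4550/2) = Inv-Gamma(11.36, 11.82750).
Mode = β/(α+1) = 11.82750/12.36 = 0.9569.

0.9569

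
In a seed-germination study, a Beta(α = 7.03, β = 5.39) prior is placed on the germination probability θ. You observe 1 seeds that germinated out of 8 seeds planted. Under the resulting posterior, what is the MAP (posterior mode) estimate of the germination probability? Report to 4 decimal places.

The Beta prior is conjugate to a Binomial/Bernoulli likelihood; the update adds successes to α and failures to β.
Posterior: Beta(α+k, β+n−k) = Beta(7.03+1, 5.39+7) = Beta(8.03, 12.39).
Mode of Beta(a,b) for a,b>1 is (a−1)/(a+b−2) = 7.03/18.42 = 0.3817.

0.3817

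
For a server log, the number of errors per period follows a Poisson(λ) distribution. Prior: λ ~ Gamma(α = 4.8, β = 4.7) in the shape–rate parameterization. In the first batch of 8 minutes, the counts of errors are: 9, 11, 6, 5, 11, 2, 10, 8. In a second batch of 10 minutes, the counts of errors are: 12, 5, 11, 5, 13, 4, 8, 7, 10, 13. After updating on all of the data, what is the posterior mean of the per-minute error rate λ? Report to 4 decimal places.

6.8194

With a Gamma(shape α, rate β) prior, the Poisson likelihood is conjugate: the posterior is Gamma(α + ΣXᵢ, β + n).
Batch 1: sum of counts S = 62 over n = 8 minutes.
After batch 1: Gamma(α+S, β+n) = Gamma(4.8+62, 4.7+8) = Gamma(66.8, 12.7).
Batch 2: sum of counts S = 88 over n = 10 minutes.
After batch 2: Gamma(α+S, β+n) = Gamma(66.8+88, 12.7+10) = Gamma(154.8, 22.7).
Posterior mean = α/β = 154.8/22.7 = 6.8194.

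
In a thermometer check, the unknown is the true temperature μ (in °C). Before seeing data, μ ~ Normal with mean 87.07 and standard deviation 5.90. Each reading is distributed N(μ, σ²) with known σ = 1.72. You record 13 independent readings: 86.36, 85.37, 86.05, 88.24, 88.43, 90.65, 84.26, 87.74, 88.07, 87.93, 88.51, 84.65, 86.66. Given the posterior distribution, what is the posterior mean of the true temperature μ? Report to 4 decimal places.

87.1472

For Normal data with known variance σ², a Normal(μ₀, σ₀²) prior on μ is conjugate. Posterior precision = 1/σ₀² + n/σ²; posterior mean is the precision-weighted average of μ₀ and x̄.
Σxᵢ = 86.36 + 85.37 + 86.05 + 88.24 + 88.43 + 90.65 + 84.26 + 87.74 + 88.07 + 87.93 + 88.51 + 84.65 + 86.66 = 1132.92, so n·x̄ = 1132.92.
σ₀² = 5.90² = 34.81, σ² = 1.72² = 2.9584; σ² + n·σ₀² = 2.9584 + 13·34.81 = 455.4884.
Posterior mean = (μ₀/σ₀² + n·x̄/σ²)/(1/σ₀² + n/σ²) = (σ²·μ₀ + σ₀²·n·x̄)/(σ² + n·σ₀²) = (2.9584·87.07 + 34.81·1132.92)/455.4884 = 39694.533088/455.4884 = 87.1472.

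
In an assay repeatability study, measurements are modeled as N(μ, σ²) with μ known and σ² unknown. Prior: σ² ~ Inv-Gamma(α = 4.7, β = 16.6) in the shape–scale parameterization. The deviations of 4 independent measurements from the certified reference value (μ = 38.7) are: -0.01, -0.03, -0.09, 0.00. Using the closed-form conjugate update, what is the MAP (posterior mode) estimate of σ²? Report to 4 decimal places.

2.1564

With known mean μ and an Inverse-Gamma(α, β) prior on σ², the Normal likelihood is conjugate: posterior is Inv-Gamma(α + n/2, β + Σ(xᵢ−μ)²/2).
Σ(xᵢ−μ)² = (-0.01)² + (-0.03)² + (-0.09)² + (0.00)² = 0.0091.
Posterior: Inv-Gamma(4.7 + 4/2, 16.6 + 0.0091/2) = Inv-Gamma(6.70, 16.60455).
Mode = β/(α+1) = 16.60455/7.70 = 2.1564.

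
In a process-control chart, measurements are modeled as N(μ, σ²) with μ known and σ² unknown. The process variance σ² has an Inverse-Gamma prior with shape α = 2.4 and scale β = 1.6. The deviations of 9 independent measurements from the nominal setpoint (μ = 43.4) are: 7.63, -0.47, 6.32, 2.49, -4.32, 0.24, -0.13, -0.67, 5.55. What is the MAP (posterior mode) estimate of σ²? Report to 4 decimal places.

9.9854

With known mean μ and an Inverse-Gamma(α, β) prior on σ², the Normal likelihood is conjugate: posterior is Inv-Gamma(α + n/2, β + Σ(xᵢ−μ)²/2).
Σ(xᵢ−μ)² = (7.63)² + (-0.47)² + (6.32)² + (2.49)² + (-4.32)² + (0.24)² + (-0.13)² + (-0.67)² + (5.55)² = 154.5686.
Posterior: Inv-Gamma(2.4 + 9/2, 1.6 + 154.5686/2) = Inv-Gamma(6.90, 78.88430).
Mode = β/(α+1) = 78.88430/7.90 = 9.9854.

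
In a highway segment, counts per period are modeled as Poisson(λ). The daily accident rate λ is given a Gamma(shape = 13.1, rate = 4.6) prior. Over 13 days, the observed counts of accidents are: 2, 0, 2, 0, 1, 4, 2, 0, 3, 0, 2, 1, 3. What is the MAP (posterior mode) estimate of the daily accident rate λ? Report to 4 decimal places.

1.8239

With a Gamma(shape α, rate β) prior, the Poisson likelihood is conjugate: the posterior is Gamma(α + ΣXᵢ, β + n).
Sum of counts S = 20 over n = 13 days.
Posterior: Gamma(α+S, β+n) = Gamma(13.1+20, 4.6+13) = Gamma(33.1, 17.6).
Mode of Gamma(α,β) for α≥1 is (α−1)/β = 32.1/17.6 = 1.8239.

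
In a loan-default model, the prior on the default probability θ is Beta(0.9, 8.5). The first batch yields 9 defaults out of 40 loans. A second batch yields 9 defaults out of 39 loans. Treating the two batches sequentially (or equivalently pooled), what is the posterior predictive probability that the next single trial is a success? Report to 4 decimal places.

0.2138

The Beta prior is conjugate to a Binomial/Bernoulli likelihood; the update adds successes to α and failures to β.
After batch 1: Beta(0.9+9, 8.5+31) = Beta(9.9, 39.5).
After batch 2: Beta(9.9+9, 39.5+30) = Beta(18.9, 69.5).
For a single future Bernoulli trial, P(success | data) = α/(α+β) = 0.2138.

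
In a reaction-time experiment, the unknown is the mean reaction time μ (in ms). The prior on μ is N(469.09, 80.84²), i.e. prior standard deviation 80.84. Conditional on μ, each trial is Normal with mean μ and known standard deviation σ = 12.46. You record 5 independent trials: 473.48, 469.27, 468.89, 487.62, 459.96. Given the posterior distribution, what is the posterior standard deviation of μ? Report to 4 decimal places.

5.5591

For Normal data with known variance σ², a Normal(μ₀, σ₀²) prior on μ is conjugate. Posterior precision = 1/σ₀² + n/σ²; posterior mean is the precision-weighted average of μ₀ and x̄.
σ₀² = 80.84² = 6535.1056, σ² = 12.46² = 155.2516; σ² + n·σ₀² = 155.2516 + 5·6535.1056 = 32830.7796.
Posterior precision = 1/σ₀² + n/σ² = 1/6535.1056 + 5/155.2516 = (σ² + n·σ₀²)/(σ₀²σ²) = 32830.7796/(6535.1056·155.2516); posterior variance σₙ² = σ₀²σ²/(σ² + n·σ₀²) = 6535.1056·155.2516/32830.7796 = 30.903488.
Posterior SD = √σₙ² = √(6535.1056·155.2516/32830.7796) = 5.5591.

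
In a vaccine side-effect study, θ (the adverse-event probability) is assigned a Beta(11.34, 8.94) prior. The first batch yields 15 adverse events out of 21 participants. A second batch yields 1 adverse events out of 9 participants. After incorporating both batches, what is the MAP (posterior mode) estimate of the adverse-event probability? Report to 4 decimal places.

0.5456

The Beta prior is conjugate to a Binomial/Bernoulli likelihood; the update adds successes to α and failures to β.
After batch 1: Beta(11.34+15, 8.94+6) = Beta(26.34, 14.94).
After batch 2: Beta(26.34+1, 14.94+8) = Beta(27.34, 22.94).
Mode of Beta(a,b) for a,b>1 is (a−1)/(a+b−2) = 26.34/48.28 = 0.5456.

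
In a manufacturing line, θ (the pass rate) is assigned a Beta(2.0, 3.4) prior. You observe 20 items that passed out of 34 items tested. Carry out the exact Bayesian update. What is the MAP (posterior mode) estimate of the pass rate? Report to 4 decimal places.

The Beta prior is conjugate to a Binomial/Bernoulli likelihood; the update adds successes to α and failures to β.
Posterior: Beta(α+k, β+n−k) = Beta(2.0+20, 3.4+14) = Beta(22.0, 17.4).
Mode of Beta(a,b) for a,b>1 is (a−1)/(a+b−2) = 21.0/37.4 = 0.5615.

0.5615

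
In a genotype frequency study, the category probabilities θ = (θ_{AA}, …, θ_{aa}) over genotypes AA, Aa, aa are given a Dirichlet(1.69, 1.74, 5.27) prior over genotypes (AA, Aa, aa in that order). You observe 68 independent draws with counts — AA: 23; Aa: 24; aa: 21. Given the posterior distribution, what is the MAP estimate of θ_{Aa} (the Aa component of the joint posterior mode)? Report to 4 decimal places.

The Dirichlet prior is conjugate to the Multinomial likelihood: each posterior αⱼ = prior αⱼ + observed count nⱼ.
Posterior concentration: (24.69, 25.74, 26.27), total = 76.70.
Joint mode component: (α_{Aa}−1)/(Σα−K) = 24.74/73.70 = 0.3357.

0.3357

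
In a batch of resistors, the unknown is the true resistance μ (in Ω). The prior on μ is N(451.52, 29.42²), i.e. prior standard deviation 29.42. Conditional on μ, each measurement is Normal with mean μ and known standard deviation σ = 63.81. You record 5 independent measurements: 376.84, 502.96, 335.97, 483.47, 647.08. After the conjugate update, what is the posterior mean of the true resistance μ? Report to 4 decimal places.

For Normal data with known variance σ², a Normal(μ₀, σ₀²) prior on μ is conjugate. Posterior precision = 1/σ₀² + n/σ²; posterior mean is the precision-weighted average of μ₀ and x̄.
Σxᵢ = 376.84 + 502.96 + 335.97 + 483.47 + 647.08 = 2346.32, so n·x̄ = 2346.32.
σ₀² = 29.42² = 865.5364, σ² = 63.81² = 4071.7161; σ² + n·σ₀² = 4071.7161 + 5·865.5364 = 8399.3981.
Posterior mean = (μ₀/σ₀² + n·x̄/σ²)/(1/σ₀² + n/σ²) = (σ²·μ₀ + σ₀²·n·x̄)/(σ² + n·σ₀²) = (4071.7161·451.52 + 865.5364·2346.32)/8399.3981 = 3869286.61952/8399.3981 = 460.6624.

460.6624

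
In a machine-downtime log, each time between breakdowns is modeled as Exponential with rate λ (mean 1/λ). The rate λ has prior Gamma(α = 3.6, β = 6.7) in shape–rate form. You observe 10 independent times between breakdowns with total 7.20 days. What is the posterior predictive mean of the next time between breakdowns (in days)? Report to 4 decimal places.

With a Gamma(shape α, rate β) prior on the exponential rate λ, the posterior after n observations with total T = Σxᵢ is Gamma(α+n, β+T).
Posterior: Gamma(3.6+10, 6.7+7.20) = Gamma(13.6, 13.90).
The predictive distribution for the next observation is Lomax; its mean is β/(α−1) = 13.90/12.6 = 1.1032.

1.1032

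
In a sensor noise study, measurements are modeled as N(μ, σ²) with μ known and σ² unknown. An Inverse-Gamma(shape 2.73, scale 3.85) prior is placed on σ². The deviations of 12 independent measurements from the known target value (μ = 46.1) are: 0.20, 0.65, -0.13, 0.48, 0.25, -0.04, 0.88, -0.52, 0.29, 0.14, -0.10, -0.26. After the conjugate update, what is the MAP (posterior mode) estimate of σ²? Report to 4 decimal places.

0.4985

With known mean μ and an Inverse-Gamma(α, β) prior on σ², the Normal likelihood is conjugate: posterior is Inv-Gamma(α + n/2, β + Σ(xᵢ−μ)²/2).
Σ(xᵢ−μ)² = (0.20)² + (0.65)² + (-0.13)² + (0.48)² + (0.25)² + (-0.04)² + (0.88)² + (-0.52)² + (0.29)² + (0.14)² + (-0.10)² + (-0.26)² = 2.0000.
Posterior: Inv-Gamma(2.73 + 12/2, 3.85 + 2.0000/2) = Inv-Gamma(8.73, 4.85000).
Mode = β/(α+1) = 4.85000/9.73 = 0.4985.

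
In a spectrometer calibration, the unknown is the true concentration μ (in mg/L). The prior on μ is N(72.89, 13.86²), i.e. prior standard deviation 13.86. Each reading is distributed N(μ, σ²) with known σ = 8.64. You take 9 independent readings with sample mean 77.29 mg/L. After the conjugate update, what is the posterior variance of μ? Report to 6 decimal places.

For Normal data with known variance σ², a Normal(μ₀, σ₀²) prior on μ is conjugate. Posterior precision = 1/σ₀² + n/σ²; posterior mean is the precision-weighted average of μ₀ and x̄.
σ₀² = 13.86² = 192.0996, σ² = 8.64² = 74.6496; σ² + n·σ₀² = 74.6496 + 9·192.0996 = 1803.546.
Posterior precision = 1/σ₀² + n/σ² = 1/192.0996 + 9/74.6496 = (σ² + n·σ₀²)/(σ₀²σ²) = 1803.546/(192.0996·74.6496); posterior variance σₙ² = σ₀²σ²/(σ² + n·σ₀²) = 192.0996·74.6496/1803.546 = 7.951091.

7.951091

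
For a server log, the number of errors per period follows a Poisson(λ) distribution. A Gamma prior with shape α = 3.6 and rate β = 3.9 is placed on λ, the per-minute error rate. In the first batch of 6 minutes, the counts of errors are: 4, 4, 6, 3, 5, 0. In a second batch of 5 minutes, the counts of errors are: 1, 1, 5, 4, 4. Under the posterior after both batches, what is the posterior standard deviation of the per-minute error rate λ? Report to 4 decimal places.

With a Gamma(shape α, rate β) prior, the Poisson likelihood is conjugate: the posterior is Gamma(α + ΣXᵢ, β + n).
Batch 1: sum of counts S = 22 over n = 6 minutes.
After batch 1: Gamma(α+S, β+n) = Gamma(3.6+22, 3.9+6) = Gamma(25.6, 9.9).
Batch 2: sum of counts S = 15 over n = 5 minutes.
After batch 2: Gamma(α+S, β+n) = Gamma(25.6+15, 9.9+5) = Gamma(40.6, 14.9).
SD = √α/β = √40.6/14.9 = 0.4276.

0.4276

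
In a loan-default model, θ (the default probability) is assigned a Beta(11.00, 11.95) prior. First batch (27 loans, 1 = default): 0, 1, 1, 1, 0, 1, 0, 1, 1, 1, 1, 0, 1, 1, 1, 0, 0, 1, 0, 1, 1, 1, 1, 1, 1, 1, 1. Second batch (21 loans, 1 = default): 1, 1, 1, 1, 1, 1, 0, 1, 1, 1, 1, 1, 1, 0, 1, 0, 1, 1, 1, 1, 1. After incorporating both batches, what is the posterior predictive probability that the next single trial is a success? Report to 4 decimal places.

The Beta prior is conjugate to a Binomial/Bernoulli likelihood; the update adds successes to α and failures to β.
After batch 1: Beta(11.00+20, 11.95+7) = Beta(31.00, 18.95).
After batch 2: Beta(31.00+18, 18.95+3) = Beta(49.00, 21.95).
For a single future Bernoulli trial, P(success | data) = α/(α+β) = 0.6906.

0.6906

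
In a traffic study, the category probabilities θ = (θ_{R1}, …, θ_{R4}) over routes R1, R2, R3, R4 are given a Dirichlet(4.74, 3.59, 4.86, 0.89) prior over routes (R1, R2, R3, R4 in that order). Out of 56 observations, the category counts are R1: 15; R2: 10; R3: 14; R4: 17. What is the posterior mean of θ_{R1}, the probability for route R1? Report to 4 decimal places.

The Dirichlet prior is conjugate to the Multinomial likelihood: each posterior αⱼ = prior αⱼ + observed count nⱼ.
Posterior concentration: (19.74, 13.59, 18.86, 17.89), total = 70.08.
E[θ_{R1}|data] = α_{R1}/Σα = 19.74/70.08 = 0.2817.

0.2817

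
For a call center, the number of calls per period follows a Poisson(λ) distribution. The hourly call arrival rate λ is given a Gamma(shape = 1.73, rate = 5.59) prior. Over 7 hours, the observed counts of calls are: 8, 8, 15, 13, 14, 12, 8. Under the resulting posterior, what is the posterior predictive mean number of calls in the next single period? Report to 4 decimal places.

With a Gamma(shape α, rate β) prior, the Poisson likelihood is conjugate: the posterior is Gamma(α + ΣXᵢ, β + n).
Sum of counts S = 78 over n = 7 hours.
Posterior: Gamma(α+S, β+n) = Gamma(1.73+78, 5.59+7) = Gamma(79.73, 12.59).
The predictive distribution for one future period is NegBinom with mean α/β = 6.3328.

6.3328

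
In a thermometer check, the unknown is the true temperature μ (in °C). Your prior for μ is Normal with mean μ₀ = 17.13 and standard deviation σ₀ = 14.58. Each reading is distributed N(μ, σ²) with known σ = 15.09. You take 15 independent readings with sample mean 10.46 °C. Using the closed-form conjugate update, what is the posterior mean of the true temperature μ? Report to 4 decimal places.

For Normal data with known variance σ², a Normal(μ₀, σ₀²) prior on μ is conjugate. Posterior precision = 1/σ₀² + n/σ²; posterior mean is the precision-weighted average of μ₀ and x̄.
n·x̄ = 15·10.46 = 156.9.
σ₀² = 14.58² = 212.5764, σ² = 15.09² = 227.7081; σ² + n·σ₀² = 227.7081 + 15·212.5764 = 3416.3541.
Posterior mean = (μ₀/σ₀² + n·x̄/σ²)/(1/σ₀² + n/σ²) = (σ²·μ₀ + σ₀²·n·x̄)/(σ² + n·σ₀²) = (227.7081·17.13 + 212.5764·156.9)/3416.3541 = 37253.876913/3416.3541 = 10.9046.

10.9046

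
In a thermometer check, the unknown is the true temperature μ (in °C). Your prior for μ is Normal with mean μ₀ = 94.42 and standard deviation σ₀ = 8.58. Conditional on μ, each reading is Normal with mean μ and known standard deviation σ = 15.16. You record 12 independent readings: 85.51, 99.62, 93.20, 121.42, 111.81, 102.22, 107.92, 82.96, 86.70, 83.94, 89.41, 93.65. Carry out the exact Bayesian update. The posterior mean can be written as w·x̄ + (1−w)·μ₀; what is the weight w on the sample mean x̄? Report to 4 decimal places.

For Normal data with known variance σ², a Normal(μ₀, σ₀²) prior on μ is conjugate. Posterior precision = 1/σ₀² + n/σ²; posterior mean is the precision-weighted average of μ₀ and x̄.
σ₀² = 8.58² = 73.6164, σ² = 15.16² = 229.8256. Prior precision 1/σ₀² = 1/73.6164; data precision n/σ² = 12/229.8256.
w = (n/σ²)/(1/σ₀² + n/σ²) = n·σ₀²/(σ² + n·σ₀²) = 12·73.6164/(229.8256 + 12·73.6164) = 883.3968/1113.2224 = 0.7935.

0.7935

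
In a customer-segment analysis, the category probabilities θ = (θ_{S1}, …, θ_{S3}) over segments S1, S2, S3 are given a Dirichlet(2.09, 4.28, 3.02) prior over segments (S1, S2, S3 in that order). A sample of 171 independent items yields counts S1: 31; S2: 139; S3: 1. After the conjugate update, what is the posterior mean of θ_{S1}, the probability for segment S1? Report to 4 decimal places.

The Dirichlet prior is conjugate to the Multinomial likelihood: each posterior αⱼ = prior αⱼ + observed count nⱼ.
Posterior concentration: (33.09, 143.28, 4.02), total = 180.39.
E[θ_{S1}|data] = α_{S1}/Σα = 33.09/180.39 = 0.1834.

0.1834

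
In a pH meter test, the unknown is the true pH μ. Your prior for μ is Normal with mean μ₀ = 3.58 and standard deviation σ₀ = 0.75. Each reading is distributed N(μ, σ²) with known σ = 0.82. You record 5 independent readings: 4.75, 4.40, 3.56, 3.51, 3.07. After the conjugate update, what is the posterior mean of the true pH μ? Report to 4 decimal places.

For Normal data with known variance σ², a Normal(μ₀, σ₀²) prior on μ is conjugate. Posterior precision = 1/σ₀² + n/σ²; posterior mean is the precision-weighted average of μ₀ and x̄.
Σxᵢ = 4.75 + 4.40 + 3.56 + 3.51 + 3.07 = 19.29, so n·x̄ = 19.29.
σ₀² = 0.75² = 0.5625, σ² = 0.82² = 0.6724; σ² + n·σ₀² = 0.6724 + 5·0.5625 = 3.4849.
Posterior mean = (μ₀/σ₀² + n·x̄/σ²)/(1/σ₀² + n/σ²) = (σ²·μ₀ + σ₀²·n·x̄)/(σ² + n·σ₀²) = (0.6724·3.58 + 0.5625·19.29)/3.4849 = 13.257817/3.4849 = 3.8044.

3.8044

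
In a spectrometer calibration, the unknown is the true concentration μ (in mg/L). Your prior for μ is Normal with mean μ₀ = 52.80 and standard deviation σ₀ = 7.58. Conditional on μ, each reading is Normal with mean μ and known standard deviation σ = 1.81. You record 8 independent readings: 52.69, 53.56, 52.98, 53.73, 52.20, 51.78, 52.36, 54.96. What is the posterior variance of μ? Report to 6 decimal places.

For Normal data with known variance σ², a Normal(μ₀, σ₀²) prior on μ is conjugate. Posterior precision = 1/σ₀² + n/σ²; posterior mean is the precision-weighted average of μ₀ and x̄.
σ₀² = 7.58² = 57.4564, σ² = 1.81² = 3.2761; σ² + n·σ₀² = 3.2761 + 8·57.4564 = 462.9273.
Posterior precision = 1/σ₀² + n/σ² = 1/57.4564 + 8/3.2761 = (σ² + n·σ₀²)/(σ₀²σ²) = 462.9273/(57.4564·3.2761); posterior variance σₙ² = σ₀²σ²/(σ² + n·σ₀²) = 57.4564·3.2761/462.9273 = 0.406614.

0.406614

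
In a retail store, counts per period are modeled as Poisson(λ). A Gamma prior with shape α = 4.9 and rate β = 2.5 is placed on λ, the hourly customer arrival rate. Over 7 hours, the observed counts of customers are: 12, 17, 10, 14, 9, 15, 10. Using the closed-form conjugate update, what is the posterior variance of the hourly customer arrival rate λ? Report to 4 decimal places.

With a Gamma(shape α, rate β) prior, the Poisson likelihood is conjugate: the posterior is Gamma(α + ΣXᵢ, β + n).
Sum of counts S = 87 over n = 7 hours.
Posterior: Gamma(α+S, β+n) = Gamma(4.9+87, 2.5+7) = Gamma(91.9, 9.5).
Var = α/β² = 91.9/9.5² = 1.0183.

1.0183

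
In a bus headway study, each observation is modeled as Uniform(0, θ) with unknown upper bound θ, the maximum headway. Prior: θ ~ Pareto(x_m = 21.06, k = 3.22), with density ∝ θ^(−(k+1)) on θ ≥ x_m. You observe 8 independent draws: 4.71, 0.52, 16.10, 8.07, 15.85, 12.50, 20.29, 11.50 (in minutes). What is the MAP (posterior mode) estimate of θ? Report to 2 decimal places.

A Pareto(scale x_m, shape k) prior on the upper bound θ of Uniform(0, θ) is conjugate: posterior is Pareto(max(x_m, max xᵢ), k + n).
Sample maximum = 20.29; prior scale x_m = 21.06 → posterior scale = max = 21.06.
Posterior shape = 3.22 + 8 = 11.22.
The Pareto density is decreasing on [x_m, ∞), so the mode is x_m = 21.06.

21.06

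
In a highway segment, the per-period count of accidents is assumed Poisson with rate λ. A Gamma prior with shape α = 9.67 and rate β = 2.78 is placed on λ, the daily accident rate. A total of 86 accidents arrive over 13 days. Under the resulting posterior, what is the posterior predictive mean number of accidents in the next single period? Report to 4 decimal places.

6.0627

With a Gamma(shape α, rate β) prior, the Poisson likelihood is conjugate: the posterior is Gamma(α + ΣXᵢ, β + n).
Posterior: Gamma(α+S, β+n) = Gamma(9.67+86, 2.78+13) = Gamma(95.67, 15.78).
The predictive distribution for one future period is NegBinom with mean α/β = 6.0627.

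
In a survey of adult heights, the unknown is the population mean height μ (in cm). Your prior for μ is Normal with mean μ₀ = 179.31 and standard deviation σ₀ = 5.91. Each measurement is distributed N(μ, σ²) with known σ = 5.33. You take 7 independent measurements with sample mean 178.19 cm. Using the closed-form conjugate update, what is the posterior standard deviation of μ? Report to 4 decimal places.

For Normal data with known variance σ², a Normal(μ₀, σ₀²) prior on μ is conjugate. Posterior precision = 1/σ₀² + n/σ²; posterior mean is the precision-weighted average of μ₀ and x̄.
σ₀² = 5.91² = 34.9281, σ² = 5.33² = 28.4089; σ² + n·σ₀² = 28.4089 + 7·34.9281 = 272.9056.
Posterior precision = 1/σ₀² + n/σ² = 1/34.9281 + 7/28.4089 = (σ² + n·σ₀²)/(σ₀²σ²) = 272.9056/(34.9281·28.4089); posterior variance σₙ² = σ₀²σ²/(σ² + n·σ₀²) = 34.9281·28.4089/272.9056 = 3.635942.
Posterior SD = √σₙ² = √(34.9281·28.4089/272.9056) = 1.9068.

1.9068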